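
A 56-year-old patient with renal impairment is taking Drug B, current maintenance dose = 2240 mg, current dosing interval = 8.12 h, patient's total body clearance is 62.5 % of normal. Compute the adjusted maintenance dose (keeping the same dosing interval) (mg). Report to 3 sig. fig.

To keep the same average steady-state level, dosing rate must scale with clearance.
CL ratio = 62.5 / 100 = 0.6250
New dose (same interval) = 2240 × 0.6250 = 1400 mg

1400 mg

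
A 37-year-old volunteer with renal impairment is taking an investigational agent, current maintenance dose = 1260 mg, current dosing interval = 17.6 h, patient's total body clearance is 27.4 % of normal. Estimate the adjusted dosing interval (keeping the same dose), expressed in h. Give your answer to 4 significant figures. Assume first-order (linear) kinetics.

To keep the same average steady-state level, dosing rate must scale with clearance.
CL ratio = 27.4 / 100 = 0.2740
New interval (same dose) = 17.6 / 0.2740 = 64.23 h

64.23 h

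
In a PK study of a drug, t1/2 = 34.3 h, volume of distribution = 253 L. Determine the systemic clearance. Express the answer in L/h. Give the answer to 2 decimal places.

5.11 L/h

k = ln2 / t½ = 0.693147 / 34.3 = 0.02021 h⁻¹
CL = k × Vd = 0.02021 × 253 = 5.113 L/h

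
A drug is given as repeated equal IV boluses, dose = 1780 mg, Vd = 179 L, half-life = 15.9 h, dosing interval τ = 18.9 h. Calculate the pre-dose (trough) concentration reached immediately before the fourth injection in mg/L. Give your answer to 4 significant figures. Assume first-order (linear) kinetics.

7.116 mg/L

C₀ per dose = Dose / Vd = 1780 / 179 = 9.944 mg/L
k = ln2 / t½ = 0.693147 / 15.9 = 0.04359 h⁻¹
Fraction remaining after one interval: r = e^(−kτ) = e^(−0.04359 × 18.9) = 0.4387
Before dose 4, 3 doses have been given (aged 1τ, 2τ, 3τ).
C_trough = C₀ × (r + r² + … + r^3) = C₀ × r(1−r^3)/(1−r)
        = 9.944 × 0.4387 × (1 − 0.08443) / (1 − 0.4387) = 7.116 mg/L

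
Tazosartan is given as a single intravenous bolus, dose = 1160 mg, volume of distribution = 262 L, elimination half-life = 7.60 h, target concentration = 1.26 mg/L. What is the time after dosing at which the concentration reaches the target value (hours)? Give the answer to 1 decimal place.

13.8 h

C₀ = Dose / Vd = 1160 / 262 = 4.427 mg/L
k = ln2 / t½ = 0.693147 / 7.60 = 0.09120 h⁻¹
t = ln(C₀ / C) / k = ln(4.427 / 1.26) / 0.09120
  = ln(3.513) / 0.09120 = 1.256 / 0.09120 = 13.77 h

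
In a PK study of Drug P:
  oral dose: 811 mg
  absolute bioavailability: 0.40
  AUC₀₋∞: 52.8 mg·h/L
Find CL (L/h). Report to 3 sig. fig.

CL = F·Dose / AUC = 0.40 × 811 / 52.8 = 6.144 L/h

6.14 L/h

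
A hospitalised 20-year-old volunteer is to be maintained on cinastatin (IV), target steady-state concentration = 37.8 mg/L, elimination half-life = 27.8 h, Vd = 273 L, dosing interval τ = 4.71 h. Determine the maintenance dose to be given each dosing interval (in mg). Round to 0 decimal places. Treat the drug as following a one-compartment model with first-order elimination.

k = ln2 / t½ = 0.693147 / 27.8 = 0.02493 h⁻¹
CL = k × Vd = 0.02493 × 273 = 6.806 L/h
At steady state, Dose/τ = Css × CL.
Dose = Css × CL × τ = 37.8 × 6.806 × 4.71 = 1212 mg

1212 mg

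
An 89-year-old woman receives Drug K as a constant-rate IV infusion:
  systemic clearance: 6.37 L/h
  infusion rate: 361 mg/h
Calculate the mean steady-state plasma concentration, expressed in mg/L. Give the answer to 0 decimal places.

At steady state Css = R₀ / CL = 361 / 6.370 = 56.67 mg/L

57 mg/L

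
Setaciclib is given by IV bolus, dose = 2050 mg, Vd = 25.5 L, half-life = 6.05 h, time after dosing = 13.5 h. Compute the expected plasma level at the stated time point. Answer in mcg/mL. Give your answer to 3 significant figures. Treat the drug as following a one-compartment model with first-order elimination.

C₀ = Dose / Vd = 2050 / 25.5 = 80.39 mg/L
k = ln2 / t½ = 0.693147 / 6.05 = 0.1146 h⁻¹
C = C₀ · e^(−k·t) = 80.39 × e^(−0.1146 × 13.5)
  = 80.39 × 0.2129 = 17.12 mg/L
(17.12 mg/L = 17.12 mcg/mL)

17.1 mcg/mL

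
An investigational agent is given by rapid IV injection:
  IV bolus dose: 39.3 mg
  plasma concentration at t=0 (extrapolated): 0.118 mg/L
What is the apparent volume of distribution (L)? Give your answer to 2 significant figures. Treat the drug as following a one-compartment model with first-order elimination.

Vd = Dose / C₀ = 39.30 / 0.118 = 333.1 L

330 L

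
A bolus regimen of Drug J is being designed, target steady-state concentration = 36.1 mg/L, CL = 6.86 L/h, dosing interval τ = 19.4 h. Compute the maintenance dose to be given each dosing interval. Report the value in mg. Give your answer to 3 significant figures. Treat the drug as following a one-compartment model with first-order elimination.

4800 mg

At steady state, Dose/τ = Css × CL.
Dose = Css × CL × τ = 36.1 × 6.860 × 19.4 = 4804 mg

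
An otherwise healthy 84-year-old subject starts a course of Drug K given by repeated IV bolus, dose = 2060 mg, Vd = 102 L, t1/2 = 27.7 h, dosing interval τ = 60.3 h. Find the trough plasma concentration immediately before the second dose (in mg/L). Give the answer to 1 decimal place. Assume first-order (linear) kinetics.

C₀ per dose = Dose / Vd = 2060 / 102 = 20.20 mg/L
k = ln2 / t½ = 0.693147 / 27.7 = 0.02502 h⁻¹
Fraction remaining after one interval: r = e^(−kτ) = e^(−0.02502 × 60.3) = 0.2212
Before dose 2, 1 dose has been given (aged 1τ).
C_trough = C₀ × r = 20.20 × 0.2212 = 4.468 mg/L

4.5 mg/L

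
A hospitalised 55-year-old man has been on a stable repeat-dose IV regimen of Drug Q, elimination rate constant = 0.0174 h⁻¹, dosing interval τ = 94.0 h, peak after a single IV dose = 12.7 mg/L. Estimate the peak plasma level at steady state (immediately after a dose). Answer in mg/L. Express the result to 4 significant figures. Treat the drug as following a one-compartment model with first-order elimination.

e^(−kτ) = e^(−0.01740 × 94.0) = 0.1948
Accumulation ratio R = 1 / (1 − e^(−kτ)) = 1 / (1 − 0.1948) = 1.242
Steady-state peak = C₀ × R = 12.7 × 1.242 = 15.77 mg/L

15.77 mg/L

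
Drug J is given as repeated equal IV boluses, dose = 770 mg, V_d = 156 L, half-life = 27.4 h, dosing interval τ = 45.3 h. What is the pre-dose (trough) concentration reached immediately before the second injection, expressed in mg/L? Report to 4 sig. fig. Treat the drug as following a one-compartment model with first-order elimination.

C₀ per dose = Dose / Vd = 770 / 156 = 4.936 mg/L
k = ln2 / t½ = 0.693147 / 27.4 = 0.02530 h⁻¹
Fraction remaining after one interval: r = e^(−kτ) = e^(−0.02530 × 45.3) = 0.3179
Before dose 2, 1 dose has been given (aged 1τ).
C_trough = C₀ × r = 4.936 × 0.3179 = 1.569 mg/L

1.569 mg/L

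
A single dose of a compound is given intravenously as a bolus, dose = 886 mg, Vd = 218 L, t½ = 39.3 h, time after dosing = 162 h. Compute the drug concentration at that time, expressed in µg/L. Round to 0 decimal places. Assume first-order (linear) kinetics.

C₀ = Dose / Vd = 886.0 / 218 = 4.064 mg/L
k = ln2 / t½ = 0.693147 / 39.3 = 0.01764 h⁻¹
C = C₀ · e^(−k·t) = 4.064 × e^(−0.01764 × 162)
  = 4.064 × 0.05740 = 0.2333 mg/L
Convert: 0.2333 mg/L × 1000 = 233.3 µg/L

233 µg/L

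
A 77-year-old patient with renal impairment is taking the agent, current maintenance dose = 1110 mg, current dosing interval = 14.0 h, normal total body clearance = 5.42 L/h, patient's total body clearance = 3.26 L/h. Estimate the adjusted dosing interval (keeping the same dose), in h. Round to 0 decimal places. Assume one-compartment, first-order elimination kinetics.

To keep the same average steady-state level, dosing rate must scale with clearance.
CL ratio = 3.26 / 5.42 = 0.6015
New interval (same dose) = 14.0 / 0.6015 = 23.28 h

23 h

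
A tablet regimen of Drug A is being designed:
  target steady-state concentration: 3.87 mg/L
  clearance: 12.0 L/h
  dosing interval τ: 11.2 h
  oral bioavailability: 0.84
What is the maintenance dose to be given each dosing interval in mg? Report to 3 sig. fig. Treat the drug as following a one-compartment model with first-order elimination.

619 mg

At steady state, F × (Dose/τ) = Css × CL.
Dose = Css × CL × τ / F = 3.87 × 12.00 × 11.2 / 0.84 = 619.2 mg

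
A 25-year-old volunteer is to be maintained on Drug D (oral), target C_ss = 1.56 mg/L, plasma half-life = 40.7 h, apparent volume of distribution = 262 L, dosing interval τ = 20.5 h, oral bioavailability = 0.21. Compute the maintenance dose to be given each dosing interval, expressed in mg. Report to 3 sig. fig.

680 mg

k = ln2 / t½ = 0.693147 / 40.7 = 0.01703 h⁻¹
CL = k × Vd = 0.01703 × 262 = 4.462 L/h
At steady state, F × (Dose/τ) = Css × CL.
Dose = Css × CL × τ / F = 1.56 × 4.462 × 20.5 / 0.21 = 679.5 mg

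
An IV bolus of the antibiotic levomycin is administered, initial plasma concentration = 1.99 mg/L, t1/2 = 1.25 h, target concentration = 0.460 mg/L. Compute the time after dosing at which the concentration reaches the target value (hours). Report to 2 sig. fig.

k = ln2 / t½ = 0.693147 / 1.25 = 0.5545 h⁻¹
t = ln(C₀ / C) / k = ln(1.990 / 0.460) / 0.5545
  = ln(4.326) / 0.5545 = 1.465 / 0.5545 = 2.642 h

2.6 h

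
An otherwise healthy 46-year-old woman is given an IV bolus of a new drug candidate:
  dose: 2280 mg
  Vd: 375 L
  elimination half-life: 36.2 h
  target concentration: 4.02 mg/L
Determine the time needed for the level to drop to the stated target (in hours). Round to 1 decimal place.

C₀ = Dose / Vd = 2280 / 375 = 6.080 mg/L
k = ln2 / t½ = 0.693147 / 36.2 = 0.01915 h⁻¹
t = ln(C₀ / C) / k = ln(6.080 / 4.02) / 0.01915
  = ln(1.512) / 0.01915 = 0.4134 / 0.01915 = 21.59 h

21.6 h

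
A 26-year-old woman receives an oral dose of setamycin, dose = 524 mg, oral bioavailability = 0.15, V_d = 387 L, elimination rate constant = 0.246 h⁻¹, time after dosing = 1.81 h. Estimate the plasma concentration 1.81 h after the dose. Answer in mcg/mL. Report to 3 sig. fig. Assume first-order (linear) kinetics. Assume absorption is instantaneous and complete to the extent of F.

0.130 mcg/mL

Amount reaching circulation = F × Dose = 0.15 × 524.0 = 78.60 mg
C₀ = F·Dose / Vd = 78.60 / 387 = 0.2031 mg/L
C = C₀ · e^(−k·t) = 0.2031 × e^(−0.2460 × 1.81)
  = 0.2031 × 0.6407 = 0.1301 mg/L
(0.1301 mg/L = 0.1301 mcg/mL)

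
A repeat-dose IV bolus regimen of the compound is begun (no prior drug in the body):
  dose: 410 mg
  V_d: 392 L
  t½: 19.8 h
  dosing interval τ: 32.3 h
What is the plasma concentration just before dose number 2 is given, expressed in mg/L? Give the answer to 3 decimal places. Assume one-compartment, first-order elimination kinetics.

C₀ per dose = Dose / Vd = 410 / 392 = 1.046 mg/L
k = ln2 / t½ = 0.693147 / 19.8 = 0.03501 h⁻¹
Fraction remaining after one interval: r = e^(−kτ) = e^(−0.03501 × 32.3) = 0.3228
Before dose 2, 1 dose has been given (aged 1τ).
C_trough = C₀ × r = 1.046 × 0.3228 = 0.3376 mg/L

0.338 mg/L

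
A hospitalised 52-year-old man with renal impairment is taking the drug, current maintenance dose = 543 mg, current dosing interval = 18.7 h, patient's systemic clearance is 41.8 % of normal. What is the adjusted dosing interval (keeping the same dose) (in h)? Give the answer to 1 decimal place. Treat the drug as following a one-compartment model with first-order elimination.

To keep the same average steady-state level, dosing rate must scale with clearance.
CL ratio = 41.8 / 100 = 0.4180
New interval (same dose) = 18.7 / 0.4180 = 44.74 h

44.7 h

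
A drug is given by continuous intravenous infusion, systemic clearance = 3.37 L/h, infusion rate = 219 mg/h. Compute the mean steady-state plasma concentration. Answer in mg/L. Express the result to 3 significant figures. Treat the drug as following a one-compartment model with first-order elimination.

65.0 mg/L

At steady state Css = R₀ / CL = 219 / 3.370 = 64.99 mg/L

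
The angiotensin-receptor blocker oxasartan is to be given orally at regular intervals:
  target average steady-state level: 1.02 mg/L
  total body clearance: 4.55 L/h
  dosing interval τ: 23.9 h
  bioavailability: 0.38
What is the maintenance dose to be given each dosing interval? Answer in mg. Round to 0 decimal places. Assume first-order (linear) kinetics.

At steady state, F × (Dose/τ) = Css × CL.
Dose = Css × CL × τ / F = 1.02 × 4.550 × 23.9 / 0.38 = 291.9 mg

292 mg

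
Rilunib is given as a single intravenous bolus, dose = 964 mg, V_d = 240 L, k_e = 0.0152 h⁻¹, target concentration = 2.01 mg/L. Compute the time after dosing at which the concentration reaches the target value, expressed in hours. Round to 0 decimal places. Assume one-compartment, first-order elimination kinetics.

C₀ = Dose / Vd = 964.0 / 240 = 4.017 mg/L
t = ln(C₀ / C) / k = ln(4.017 / 2.01) / 0.01520
  = ln(1.999) / 0.01520 = 0.6926 / 0.01520 = 45.57 h

46 h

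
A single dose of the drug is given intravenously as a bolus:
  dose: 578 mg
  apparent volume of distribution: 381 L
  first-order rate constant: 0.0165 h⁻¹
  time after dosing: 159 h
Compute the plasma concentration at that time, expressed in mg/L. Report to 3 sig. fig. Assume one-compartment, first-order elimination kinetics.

0.110 mg/L

C₀ = Dose / Vd = 578.0 / 381 = 1.517 mg/L
C = C₀ · e^(−k·t) = 1.517 × e^(−0.01650 × 159)
  = 1.517 × 0.07255 = 0.1101 mg/L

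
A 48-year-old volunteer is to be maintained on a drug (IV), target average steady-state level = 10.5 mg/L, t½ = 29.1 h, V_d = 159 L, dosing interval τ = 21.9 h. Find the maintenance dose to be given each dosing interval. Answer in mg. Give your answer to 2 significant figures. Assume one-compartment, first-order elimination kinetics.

k = ln2 / t½ = 0.693147 / 29.1 = 0.02382 h⁻¹
CL = k × Vd = 0.02382 × 159 = 3.787 L/h
At steady state, Dose/τ = Css × CL.
Dose = Css × CL × τ = 10.5 × 3.787 × 21.9 = 870.8 mg

870 mg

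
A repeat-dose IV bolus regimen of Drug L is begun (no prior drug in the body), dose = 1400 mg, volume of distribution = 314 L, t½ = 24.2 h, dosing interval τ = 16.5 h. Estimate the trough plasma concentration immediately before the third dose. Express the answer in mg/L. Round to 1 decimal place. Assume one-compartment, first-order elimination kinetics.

C₀ per dose = Dose / Vd = 1400 / 314 = 4.459 mg/L
k = ln2 / t½ = 0.693147 / 24.2 = 0.02864 h⁻¹
Fraction remaining after one interval: r = e^(−kτ) = e^(−0.02864 × 16.5) = 0.6234
Before dose 3, 2 doses have been given (aged 1τ, 2τ).
C_trough = C₀ × (r + r²) = 4.459 × (0.6234 + 0.3886) = 4.513 mg/L

4.5 mg/L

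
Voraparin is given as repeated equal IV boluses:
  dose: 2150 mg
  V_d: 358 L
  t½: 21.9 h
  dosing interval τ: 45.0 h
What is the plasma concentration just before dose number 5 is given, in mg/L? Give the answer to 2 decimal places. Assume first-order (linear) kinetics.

C₀ per dose = Dose / Vd = 2150 / 358 = 6.006 mg/L
k = ln2 / t½ = 0.693147 / 21.9 = 0.03165 h⁻¹
Fraction remaining after one interval: r = e^(−kτ) = e^(−0.03165 × 45.0) = 0.2407
Before dose 5, 4 doses have been given (aged 1τ, 2τ, 3τ, 4τ).
C_trough = C₀ × (r + r² + … + r^4) = C₀ × r(1−r^4)/(1−r)
        = 6.006 × 0.2407 × (1 − 0.003357) / (1 − 0.2407) = 1.898 mg/L

1.90 mg/L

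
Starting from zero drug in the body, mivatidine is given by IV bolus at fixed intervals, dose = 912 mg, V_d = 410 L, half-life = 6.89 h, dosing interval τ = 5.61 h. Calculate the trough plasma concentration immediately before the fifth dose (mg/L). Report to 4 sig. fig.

2.626 mg/L

C₀ per dose = Dose / Vd = 912 / 410 = 2.224 mg/L
k = ln2 / t½ = 0.693147 / 6.89 = 0.1006 h⁻¹
Fraction remaining after one interval: r = e^(−kτ) = e^(−0.1006 × 5.61) = 0.5687
Before dose 5, 4 doses have been given (aged 1τ, 2τ, 3τ, 4τ).
C_trough = C₀ × (r + r² + … + r^4) = C₀ × r(1−r^4)/(1−r)
        = 2.224 × 0.5687 × (1 − 0.1046) / (1 − 0.5687) = 2.626 mg/L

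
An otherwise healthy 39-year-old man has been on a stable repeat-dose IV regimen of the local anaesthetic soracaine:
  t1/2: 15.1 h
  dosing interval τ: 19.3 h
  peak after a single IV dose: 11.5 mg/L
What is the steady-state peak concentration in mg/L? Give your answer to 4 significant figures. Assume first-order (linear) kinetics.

19.57 mg/L

k = ln2 / t½ = 0.693147 / 15.1 = 0.04590 h⁻¹
e^(−kτ) = e^(−0.04590 × 19.3) = 0.4124
Accumulation ratio R = 1 / (1 − e^(−kτ)) = 1 / (1 − 0.4124) = 1.702
Steady-state peak = C₀ × R = 11.5 × 1.702 = 19.57 mg/L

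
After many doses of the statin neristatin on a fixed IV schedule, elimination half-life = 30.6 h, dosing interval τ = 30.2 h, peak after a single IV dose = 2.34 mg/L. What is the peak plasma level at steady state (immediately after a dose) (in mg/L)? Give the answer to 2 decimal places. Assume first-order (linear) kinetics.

4.72 mg/L

k = ln2 / t½ = 0.693147 / 30.6 = 0.02265 h⁻¹
e^(−kτ) = e^(−0.02265 × 30.2) = 0.5046
Accumulation ratio R = 1 / (1 − e^(−kτ)) = 1 / (1 − 0.5046) = 2.019
Steady-state peak = C₀ × R = 2.34 × 2.019 = 4.724 mg/L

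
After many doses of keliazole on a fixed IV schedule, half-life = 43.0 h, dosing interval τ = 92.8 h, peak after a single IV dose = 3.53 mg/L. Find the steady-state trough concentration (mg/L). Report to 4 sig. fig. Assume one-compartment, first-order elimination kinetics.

k = ln2 / t½ = 0.693147 / 43.0 = 0.01612 h⁻¹
e^(−kτ) = e^(−0.01612 × 92.8) = 0.2240
Accumulation ratio R = 1 / (1 − e^(−kτ)) = 1 / (1 − 0.2240) = 1.289
Steady-state trough = C₀ × R × e^(−kτ) = 3.53 × 1.289 × 0.2240 = 1.019 mg/L

1.019 mg/L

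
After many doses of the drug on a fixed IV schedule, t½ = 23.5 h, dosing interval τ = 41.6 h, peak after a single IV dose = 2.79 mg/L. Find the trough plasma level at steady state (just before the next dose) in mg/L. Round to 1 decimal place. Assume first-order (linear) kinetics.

1.2 mg/L

k = ln2 / t½ = 0.693147 / 23.5 = 0.02950 h⁻¹
e^(−kτ) = e^(−0.02950 × 41.6) = 0.2931
Accumulation ratio R = 1 / (1 − e^(−kτ)) = 1 / (1 − 0.2931) = 1.415
Steady-state trough = C₀ × R × e^(−kτ) = 2.79 × 1.415 × 0.2931 = 1.157 mg/L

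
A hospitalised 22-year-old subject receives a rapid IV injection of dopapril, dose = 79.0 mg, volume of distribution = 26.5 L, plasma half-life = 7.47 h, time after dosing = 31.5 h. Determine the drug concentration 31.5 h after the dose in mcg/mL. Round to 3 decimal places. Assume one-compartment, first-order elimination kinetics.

C₀ = Dose / Vd = 79.00 / 26.5 = 2.981 mg/L
k = ln2 / t½ = 0.693147 / 7.47 = 0.09279 h⁻¹
C = C₀ · e^(−k·t) = 2.981 × e^(−0.09279 × 31.5)
  = 2.981 × 0.05378 = 0.1603 mg/L
(0.1603 mg/L = 0.1603 mcg/mL)

0.160 mcg/mL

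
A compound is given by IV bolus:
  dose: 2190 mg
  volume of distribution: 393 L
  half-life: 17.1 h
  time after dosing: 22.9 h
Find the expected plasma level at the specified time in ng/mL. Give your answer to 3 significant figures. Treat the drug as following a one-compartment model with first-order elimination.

C₀ = Dose / Vd = 2190 / 393 = 5.573 mg/L
k = ln2 / t½ = 0.693147 / 17.1 = 0.04053 h⁻¹
C = C₀ · e^(−k·t) = 5.573 × e^(−0.04053 × 22.9)
  = 5.573 × 0.3953 = 2.203 mg/L
Convert: 2.203 mg/L × 1000 = 2203 ng/mL

2200 ng/mL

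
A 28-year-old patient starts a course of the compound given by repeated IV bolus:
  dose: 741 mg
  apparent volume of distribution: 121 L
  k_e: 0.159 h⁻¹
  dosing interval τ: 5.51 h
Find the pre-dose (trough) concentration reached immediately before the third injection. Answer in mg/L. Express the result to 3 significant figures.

C₀ per dose = Dose / Vd = 741 / 121 = 6.124 mg/L
Fraction remaining after one interval: r = e^(−kτ) = e^(−0.1590 × 5.51) = 0.4164
Before dose 3, 2 doses have been given (aged 1τ, 2τ).
C_trough = C₀ × (r + r²) = 6.124 × (0.4164 + 0.1734) = 3.612 mg/L

3.61 mg/L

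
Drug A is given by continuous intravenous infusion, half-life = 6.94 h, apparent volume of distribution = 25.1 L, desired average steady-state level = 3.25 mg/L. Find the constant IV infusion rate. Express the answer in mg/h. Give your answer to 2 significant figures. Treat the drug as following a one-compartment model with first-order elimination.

k = ln2 / t½ = 0.693147 / 6.94 = 0.09988 h⁻¹
CL = k × Vd = 0.09988 × 25.1 = 2.507 L/h
At steady state, infusion rate R₀ = Css × CL = 3.25 × 2.507 = 8.148 mg/h

8.1 mg/h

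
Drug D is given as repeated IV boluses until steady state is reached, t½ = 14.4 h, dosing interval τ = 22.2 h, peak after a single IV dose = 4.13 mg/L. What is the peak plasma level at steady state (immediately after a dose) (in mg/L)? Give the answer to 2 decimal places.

k = ln2 / t½ = 0.693147 / 14.4 = 0.04814 h⁻¹
e^(−kτ) = e^(−0.04814 × 22.2) = 0.3435
Accumulation ratio R = 1 / (1 − e^(−kτ)) = 1 / (1 − 0.3435) = 1.523
Steady-state peak = C₀ × R = 4.13 × 1.523 = 6.290 mg/L

6.29 mg/L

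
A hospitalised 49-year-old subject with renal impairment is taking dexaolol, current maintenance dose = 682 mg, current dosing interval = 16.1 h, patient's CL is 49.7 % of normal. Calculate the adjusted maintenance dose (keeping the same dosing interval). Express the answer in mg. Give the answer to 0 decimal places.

339 mg

To keep the same average steady-state level, dosing rate must scale with clearance.
CL ratio = 49.7 / 100 = 0.4970
New dose (same interval) = 682 × 0.4970 = 339.0 mg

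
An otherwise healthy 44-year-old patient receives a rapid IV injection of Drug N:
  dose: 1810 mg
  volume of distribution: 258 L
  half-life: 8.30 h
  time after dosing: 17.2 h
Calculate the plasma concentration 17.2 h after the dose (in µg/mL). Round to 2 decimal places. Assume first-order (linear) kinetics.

C₀ = Dose / Vd = 1810 / 258 = 7.016 mg/L
k = ln2 / t½ = 0.693147 / 8.30 = 0.08351 h⁻¹
C = C₀ · e^(−k·t) = 7.016 × e^(−0.08351 × 17.2)
  = 7.016 × 0.2378 = 1.668 mg/L
(1.668 mg/L = 1.668 µg/mL)

1.67 µg/mL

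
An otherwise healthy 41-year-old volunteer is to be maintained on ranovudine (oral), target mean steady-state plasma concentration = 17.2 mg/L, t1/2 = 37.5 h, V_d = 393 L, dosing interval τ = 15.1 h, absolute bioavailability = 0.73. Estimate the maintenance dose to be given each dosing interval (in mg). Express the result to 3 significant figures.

k = ln2 / t½ = 0.693147 / 37.5 = 0.01848 h⁻¹
CL = k × Vd = 0.01848 × 393 = 7.263 L/h
At steady state, F × (Dose/τ) = Css × CL.
Dose = Css × CL × τ / F = 17.2 × 7.263 × 15.1 / 0.73 = 2584 mg

2580 mg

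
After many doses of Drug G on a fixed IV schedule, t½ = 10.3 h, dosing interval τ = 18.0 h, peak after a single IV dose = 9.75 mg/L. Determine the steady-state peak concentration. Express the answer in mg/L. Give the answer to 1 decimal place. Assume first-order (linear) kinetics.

13.9 mg/L

k = ln2 / t½ = 0.693147 / 10.3 = 0.06730 h⁻¹
e^(−kτ) = e^(−0.06730 × 18.0) = 0.2978
Accumulation ratio R = 1 / (1 − e^(−kτ)) = 1 / (1 − 0.2978) = 1.424
Steady-state peak = C₀ × R = 9.75 × 1.424 = 13.88 mg/L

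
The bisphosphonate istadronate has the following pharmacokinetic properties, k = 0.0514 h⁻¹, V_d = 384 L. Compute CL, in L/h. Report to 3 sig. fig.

19.7 L/h

CL = k × Vd = 0.0514 × 384 = 19.74 L/h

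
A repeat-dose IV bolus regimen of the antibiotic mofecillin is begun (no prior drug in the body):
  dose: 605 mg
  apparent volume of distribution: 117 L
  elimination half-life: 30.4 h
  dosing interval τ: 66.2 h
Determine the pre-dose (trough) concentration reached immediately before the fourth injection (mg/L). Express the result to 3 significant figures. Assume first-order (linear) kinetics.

1.45 mg/L

C₀ per dose = Dose / Vd = 605 / 117 = 5.171 mg/L
k = ln2 / t½ = 0.693147 / 30.4 = 0.02280 h⁻¹
Fraction remaining after one interval: r = e^(−kτ) = e^(−0.02280 × 66.2) = 0.2211
Before dose 4, 3 doses have been given (aged 1τ, 2τ, 3τ).
C_trough = C₀ × (r + r² + … + r^3) = C₀ × r(1−r^3)/(1−r)
        = 5.171 × 0.2211 × (1 − 0.01081) / (1 − 0.2211) = 1.452 mg/L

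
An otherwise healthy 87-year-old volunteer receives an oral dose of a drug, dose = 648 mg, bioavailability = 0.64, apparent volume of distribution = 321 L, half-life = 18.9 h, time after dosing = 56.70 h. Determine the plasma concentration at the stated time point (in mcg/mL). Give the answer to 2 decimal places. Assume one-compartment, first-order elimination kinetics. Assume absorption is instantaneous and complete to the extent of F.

0.16 mcg/mL

Amount reaching circulation = F × Dose = 0.64 × 648.0 = 414.7 mg
C₀ = F·Dose / Vd = 414.7 / 321 = 1.292 mg/L
k = ln2 / t½ = 0.693147 / 18.9 = 0.03667 h⁻¹
t / t½ = 56.70 / 18.9 = 3 half-lives
C = C₀ × (1/2)^3 = 1.292 × 0.1250 = 0.1615 mg/L
(0.1615 mg/L = 0.1615 mcg/mL)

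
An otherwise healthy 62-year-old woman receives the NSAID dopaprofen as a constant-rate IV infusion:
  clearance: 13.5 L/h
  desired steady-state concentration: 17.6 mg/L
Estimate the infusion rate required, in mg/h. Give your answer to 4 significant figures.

At steady state, infusion rate R₀ = Css × CL = 17.6 × 13.50 = 237.6 mg/h

237.6 mg/h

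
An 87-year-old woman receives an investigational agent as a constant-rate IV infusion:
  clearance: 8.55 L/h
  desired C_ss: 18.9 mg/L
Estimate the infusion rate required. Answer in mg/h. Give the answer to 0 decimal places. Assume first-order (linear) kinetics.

At steady state, infusion rate R₀ = Css × CL = 18.9 × 8.550 = 161.6 mg/h

162 mg/h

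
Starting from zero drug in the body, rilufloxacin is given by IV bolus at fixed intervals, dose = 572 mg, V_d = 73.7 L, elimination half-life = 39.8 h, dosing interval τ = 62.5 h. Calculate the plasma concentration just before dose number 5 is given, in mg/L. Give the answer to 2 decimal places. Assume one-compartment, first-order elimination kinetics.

3.89 mg/L

C₀ per dose = Dose / Vd = 572 / 73.7 = 7.761 mg/L
k = ln2 / t½ = 0.693147 / 39.8 = 0.01742 h⁻¹
Fraction remaining after one interval: r = e^(−kτ) = e^(−0.01742 × 62.5) = 0.3366
Before dose 5, 4 doses have been given (aged 1τ, 2τ, 3τ, 4τ).
C_trough = C₀ × (r + r² + … + r^4) = C₀ × r(1−r^4)/(1−r)
        = 7.761 × 0.3366 × (1 − 0.01284) / (1 − 0.3366) = 3.887 mg/L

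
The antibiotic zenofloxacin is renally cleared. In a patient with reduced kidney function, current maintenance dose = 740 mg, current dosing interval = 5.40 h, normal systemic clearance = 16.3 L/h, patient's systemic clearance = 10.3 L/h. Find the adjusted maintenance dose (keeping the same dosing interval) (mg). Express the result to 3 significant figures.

468 mg

To keep the same average steady-state level, dosing rate must scale with clearance.
CL ratio = 10.3 / 16.3 = 0.6319
New dose (same interval) = 740 × 0.6319 = 467.6 mg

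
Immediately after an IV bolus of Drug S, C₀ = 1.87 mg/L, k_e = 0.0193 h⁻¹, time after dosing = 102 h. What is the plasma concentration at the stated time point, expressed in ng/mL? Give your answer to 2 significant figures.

C = C₀ · e^(−k·t) = 1.870 × e^(−0.01930 × 102)
  = 1.870 × 0.1397 = 0.2612 mg/L
Convert: 0.2612 mg/L × 1000 = 261.2 ng/mL

260 ng/mL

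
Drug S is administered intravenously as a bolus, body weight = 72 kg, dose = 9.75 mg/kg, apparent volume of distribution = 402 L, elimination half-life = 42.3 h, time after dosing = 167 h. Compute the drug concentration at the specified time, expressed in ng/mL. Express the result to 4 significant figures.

113.1 ng/mL

Total dose = 9.75 × 72 = 702.0 mg
C₀ = Dose / Vd = 702.0 / 402 = 1.746 mg/L
k = ln2 / t½ = 0.693147 / 42.3 = 0.01639 h⁻¹
C = C₀ · e^(−k·t) = 1.746 × e^(−0.01639 × 167)
  = 1.746 × 0.06476 = 0.1131 mg/L
Convert: 0.1131 mg/L × 1000 = 113.1 ng/mL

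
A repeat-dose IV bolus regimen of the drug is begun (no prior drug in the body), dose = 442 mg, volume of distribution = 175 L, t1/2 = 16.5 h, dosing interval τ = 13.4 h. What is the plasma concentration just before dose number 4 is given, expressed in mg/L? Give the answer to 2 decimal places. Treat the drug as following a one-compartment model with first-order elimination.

C₀ per dose = Dose / Vd = 442 / 175 = 2.526 mg/L
k = ln2 / t½ = 0.693147 / 16.5 = 0.04201 h⁻¹
Fraction remaining after one interval: r = e^(−kτ) = e^(−0.04201 × 13.4) = 0.5695
Before dose 4, 3 doses have been given (aged 1τ, 2τ, 3τ).
C_trough = C₀ × (r + r² + … + r^3) = C₀ × r(1−r^3)/(1−r)
        = 2.526 × 0.5695 × (1 − 0.1847) / (1 − 0.5695) = 2.724 mg/L

2.72 mg/L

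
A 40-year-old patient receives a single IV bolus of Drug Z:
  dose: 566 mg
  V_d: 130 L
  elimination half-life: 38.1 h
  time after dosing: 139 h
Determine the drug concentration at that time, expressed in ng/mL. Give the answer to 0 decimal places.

347 ng/mL

C₀ = Dose / Vd = 566.0 / 130 = 4.354 mg/L
k = ln2 / t½ = 0.693147 / 38.1 = 0.01819 h⁻¹
C = C₀ · e^(−k·t) = 4.354 × e^(−0.01819 × 139)
  = 4.354 × 0.07979 = 0.3474 mg/L
Convert: 0.3474 mg/L × 1000 = 347.4 ng/mL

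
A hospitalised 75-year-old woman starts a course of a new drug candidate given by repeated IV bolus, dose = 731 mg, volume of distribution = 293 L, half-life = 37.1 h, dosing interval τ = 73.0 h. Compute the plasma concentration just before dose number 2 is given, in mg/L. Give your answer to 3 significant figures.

C₀ per dose = Dose / Vd = 731 / 293 = 2.495 mg/L
k = ln2 / t½ = 0.693147 / 37.1 = 0.01868 h⁻¹
Fraction remaining after one interval: r = e^(−kτ) = e^(−0.01868 × 73.0) = 0.2557
Before dose 2, 1 dose has been given (aged 1τ).
C_trough = C₀ × r = 2.495 × 0.2557 = 0.6380 mg/L

0.638 mg/L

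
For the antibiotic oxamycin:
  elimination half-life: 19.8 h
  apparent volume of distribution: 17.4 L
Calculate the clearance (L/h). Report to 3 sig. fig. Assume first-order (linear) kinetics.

0.609 L/h

k = ln2 / t½ = 0.693147 / 19.8 = 0.03501 h⁻¹
CL = k × Vd = 0.03501 × 17.4 = 0.6092 L/h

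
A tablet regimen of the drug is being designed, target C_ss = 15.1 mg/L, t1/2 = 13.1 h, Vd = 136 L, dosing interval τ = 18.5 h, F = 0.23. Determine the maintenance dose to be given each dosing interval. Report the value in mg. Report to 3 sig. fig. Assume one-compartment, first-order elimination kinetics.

8740 mg

k = ln2 / t½ = 0.693147 / 13.1 = 0.05291 h⁻¹
CL = k × Vd = 0.05291 × 136 = 7.196 L/h
At steady state, F × (Dose/τ) = Css × CL.
Dose = Css × CL × τ / F = 15.1 × 7.196 × 18.5 / 0.23 = 8740 mg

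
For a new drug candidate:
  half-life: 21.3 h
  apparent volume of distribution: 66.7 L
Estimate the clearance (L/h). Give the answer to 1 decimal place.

2.2 L/h

k = ln2 / t½ = 0.693147 / 21.3 = 0.03254 h⁻¹
CL = k × Vd = 0.03254 × 66.7 = 2.170 L/h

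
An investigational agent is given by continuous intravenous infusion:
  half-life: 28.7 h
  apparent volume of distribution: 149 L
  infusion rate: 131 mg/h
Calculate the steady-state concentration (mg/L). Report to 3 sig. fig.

k = ln2 / t½ = 0.693147 / 28.7 = 0.02415 h⁻¹
CL = k × Vd = 0.02415 × 149 = 3.598 L/h
At steady state Css = R₀ / CL = 131 / 3.598 = 36.41 mg/L

36.4 mg/L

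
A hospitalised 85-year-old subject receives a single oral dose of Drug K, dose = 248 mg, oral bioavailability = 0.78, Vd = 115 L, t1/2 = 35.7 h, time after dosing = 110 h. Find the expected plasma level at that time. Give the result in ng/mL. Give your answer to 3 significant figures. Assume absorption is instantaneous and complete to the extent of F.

Amount reaching circulation = F × Dose = 0.78 × 248.0 = 193.4 mg
C₀ = F·Dose / Vd = 193.4 / 115 = 1.682 mg/L
k = ln2 / t½ = 0.693147 / 35.7 = 0.01942 h⁻¹
C = C₀ · e^(−k·t) = 1.682 × e^(−0.01942 × 110)
  = 1.682 × 0.1181 = 0.1986 mg/L
Convert: 0.1986 mg/L × 1000 = 198.6 ng/mL

199 ng/mL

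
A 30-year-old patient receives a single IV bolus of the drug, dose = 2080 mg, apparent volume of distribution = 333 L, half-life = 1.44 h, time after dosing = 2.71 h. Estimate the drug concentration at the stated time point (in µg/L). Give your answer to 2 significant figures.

1700 µg/L

C₀ = Dose / Vd = 2080 / 333 = 6.246 mg/L
k = ln2 / t½ = 0.693147 / 1.44 = 0.4814 h⁻¹
C = C₀ · e^(−k·t) = 6.246 × e^(−0.4814 × 2.71)
  = 6.246 × 0.2713 = 1.695 mg/L
Convert: 1.695 mg/L × 1000 = 1695 µg/L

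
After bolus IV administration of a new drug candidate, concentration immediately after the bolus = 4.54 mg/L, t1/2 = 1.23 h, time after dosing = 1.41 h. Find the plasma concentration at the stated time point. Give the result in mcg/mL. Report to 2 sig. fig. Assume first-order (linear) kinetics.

k = ln2 / t½ = 0.693147 / 1.23 = 0.5635 h⁻¹
C = C₀ · e^(−k·t) = 4.540 × e^(−0.5635 × 1.41)
  = 4.540 × 0.4518 = 2.051 mg/L
(2.051 mg/L = 2.051 mcg/mL)

2.1 mcg/mL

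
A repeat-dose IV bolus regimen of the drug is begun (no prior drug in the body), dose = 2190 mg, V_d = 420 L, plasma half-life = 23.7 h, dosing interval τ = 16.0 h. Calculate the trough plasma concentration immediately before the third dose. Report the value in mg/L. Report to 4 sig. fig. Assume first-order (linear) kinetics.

5.311 mg/L

C₀ per dose = Dose / Vd = 2190 / 420 = 5.214 mg/L
k = ln2 / t½ = 0.693147 / 23.7 = 0.02925 h⁻¹
Fraction remaining after one interval: r = e^(−kτ) = e^(−0.02925 × 16.0) = 0.6263
Before dose 3, 2 doses have been given (aged 1τ, 2τ).
C_trough = C₀ × (r + r²) = 5.214 × (0.6263 + 0.3923) = 5.311 mg/L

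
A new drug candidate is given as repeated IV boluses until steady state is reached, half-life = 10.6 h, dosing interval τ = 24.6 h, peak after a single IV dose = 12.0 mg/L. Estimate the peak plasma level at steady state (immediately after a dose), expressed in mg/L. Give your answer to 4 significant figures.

k = ln2 / t½ = 0.693147 / 10.6 = 0.06539 h⁻¹
e^(−kτ) = e^(−0.06539 × 24.6) = 0.2002
Accumulation ratio R = 1 / (1 − e^(−kτ)) = 1 / (1 − 0.2002) = 1.250
Steady-state peak = C₀ × R = 12.0 × 1.250 = 15.00 mg/L

15.00 mg/L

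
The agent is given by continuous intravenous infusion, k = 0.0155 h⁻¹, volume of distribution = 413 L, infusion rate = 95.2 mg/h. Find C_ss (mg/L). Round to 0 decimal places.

CL = k × Vd = 0.01550 × 413 = 6.402 L/h
At steady state Css = R₀ / CL = 95.2 / 6.402 = 14.87 mg/L

15 mg/L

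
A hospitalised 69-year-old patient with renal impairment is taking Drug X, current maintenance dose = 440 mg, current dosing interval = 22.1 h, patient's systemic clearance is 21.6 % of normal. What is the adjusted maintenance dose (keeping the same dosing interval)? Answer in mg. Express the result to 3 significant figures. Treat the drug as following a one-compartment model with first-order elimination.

To keep the same average steady-state level, dosing rate must scale with clearance.
CL ratio = 21.6 / 100 = 0.2160
New dose (same interval) = 440 × 0.2160 = 95.04 mg

95.0 mg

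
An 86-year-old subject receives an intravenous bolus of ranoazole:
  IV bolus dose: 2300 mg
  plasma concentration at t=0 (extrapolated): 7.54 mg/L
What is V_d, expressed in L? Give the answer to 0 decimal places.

305 L

Vd = Dose / C₀ = 2300 / 7.54 = 305.0 L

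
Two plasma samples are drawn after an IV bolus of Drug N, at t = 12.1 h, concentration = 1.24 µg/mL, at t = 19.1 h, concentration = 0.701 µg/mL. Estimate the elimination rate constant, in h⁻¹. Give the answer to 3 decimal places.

0.081 h⁻¹

k = ln(C₁/C₂) / (t₂ − t₁) = ln(1.24/0.701) / (19.1 − 12.1)
  = 0.5704 / 7.000 = 0.08149 h⁻¹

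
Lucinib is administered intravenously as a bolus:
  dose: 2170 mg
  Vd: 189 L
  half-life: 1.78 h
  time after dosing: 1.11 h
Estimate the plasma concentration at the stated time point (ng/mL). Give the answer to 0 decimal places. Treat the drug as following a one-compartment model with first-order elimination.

7452 ng/mL

C₀ = Dose / Vd = 2170 / 189 = 11.48 mg/L
k = ln2 / t½ = 0.693147 / 1.78 = 0.3894 h⁻¹
C = C₀ · e^(−k·t) = 11.48 × e^(−0.3894 × 1.11)
  = 11.48 × 0.6491 = 7.452 mg/L
Convert: 7.452 mg/L × 1000 = 7452 ng/mL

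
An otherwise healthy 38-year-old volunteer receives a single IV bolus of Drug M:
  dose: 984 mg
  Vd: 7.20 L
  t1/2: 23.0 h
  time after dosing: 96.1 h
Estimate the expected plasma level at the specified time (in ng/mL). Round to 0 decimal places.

C₀ = Dose / Vd = 984.0 / 7.20 = 136.7 mg/L
k = ln2 / t½ = 0.693147 / 23.0 = 0.03014 h⁻¹
C = C₀ · e^(−k·t) = 136.7 × e^(−0.03014 × 96.1)
  = 136.7 × 0.05522 = 7.549 mg/L
Convert: 7.549 mg/L × 1000 = 7549 ng/mL

7549 ng/mL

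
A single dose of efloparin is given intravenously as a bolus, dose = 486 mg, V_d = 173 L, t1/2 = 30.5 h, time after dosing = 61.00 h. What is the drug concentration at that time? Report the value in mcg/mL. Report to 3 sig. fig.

0.702 mcg/mL

C₀ = Dose / Vd = 486.0 / 173 = 2.809 mg/L
k = ln2 / t½ = 0.693147 / 30.5 = 0.02273 h⁻¹
t / t½ = 61.00 / 30.5 = 2 half-lives
C = C₀ × (1/2)^2 = 2.809 × 0.2500 = 0.7023 mg/L
(0.7023 mg/L = 0.7023 mcg/mL)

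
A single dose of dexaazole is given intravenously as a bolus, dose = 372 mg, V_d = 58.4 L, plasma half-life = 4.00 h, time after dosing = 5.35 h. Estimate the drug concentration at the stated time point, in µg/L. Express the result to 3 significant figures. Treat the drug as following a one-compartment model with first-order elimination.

2520 µg/L

C₀ = Dose / Vd = 372.0 / 58.4 = 6.370 mg/L
k = ln2 / t½ = 0.693147 / 4.00 = 0.1733 h⁻¹
C = C₀ · e^(−k·t) = 6.370 × e^(−0.1733 × 5.35)
  = 6.370 × 0.3957 = 2.521 mg/L
Convert: 2.521 mg/L × 1000 = 2521 µg/L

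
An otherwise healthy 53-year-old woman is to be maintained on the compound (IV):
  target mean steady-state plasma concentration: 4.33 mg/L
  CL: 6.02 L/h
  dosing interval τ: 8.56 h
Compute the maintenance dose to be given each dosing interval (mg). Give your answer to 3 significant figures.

223 mg

At steady state, Dose/τ = Css × CL.
Dose = Css × CL × τ = 4.33 × 6.020 × 8.56 = 223.1 mg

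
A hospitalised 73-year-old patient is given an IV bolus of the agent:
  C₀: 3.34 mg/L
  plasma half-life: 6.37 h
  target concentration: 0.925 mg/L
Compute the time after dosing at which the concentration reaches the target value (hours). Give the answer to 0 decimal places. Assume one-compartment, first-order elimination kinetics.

k = ln2 / t½ = 0.693147 / 6.37 = 0.1088 h⁻¹
t = ln(C₀ / C) / k = ln(3.340 / 0.925) / 0.1088
  = ln(3.611) / 0.1088 = 1.284 / 0.1088 = 11.80 h

12 h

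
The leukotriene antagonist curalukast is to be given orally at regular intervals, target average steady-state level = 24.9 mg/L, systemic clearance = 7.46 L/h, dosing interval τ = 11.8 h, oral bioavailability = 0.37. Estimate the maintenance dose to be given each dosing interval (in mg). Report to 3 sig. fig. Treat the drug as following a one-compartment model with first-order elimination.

5920 mg

At steady state, F × (Dose/τ) = Css × CL.
Dose = Css × CL × τ / F = 24.9 × 7.460 × 11.8 / 0.37 = 5924 mg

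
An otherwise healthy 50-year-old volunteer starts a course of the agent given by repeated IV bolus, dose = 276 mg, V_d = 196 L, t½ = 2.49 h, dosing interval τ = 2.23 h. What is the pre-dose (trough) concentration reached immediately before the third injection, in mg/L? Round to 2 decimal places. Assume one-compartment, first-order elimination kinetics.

C₀ per dose = Dose / Vd = 276 / 196 = 1.408 mg/L
k = ln2 / t½ = 0.693147 / 2.49 = 0.2784 h⁻¹
Fraction remaining after one interval: r = e^(−kτ) = e^(−0.2784 × 2.23) = 0.5375
Before dose 3, 2 doses have been given (aged 1τ, 2τ).
C_trough = C₀ × (r + r²) = 1.408 × (0.5375 + 0.2889) = 1.164 mg/L

1.16 mg/L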